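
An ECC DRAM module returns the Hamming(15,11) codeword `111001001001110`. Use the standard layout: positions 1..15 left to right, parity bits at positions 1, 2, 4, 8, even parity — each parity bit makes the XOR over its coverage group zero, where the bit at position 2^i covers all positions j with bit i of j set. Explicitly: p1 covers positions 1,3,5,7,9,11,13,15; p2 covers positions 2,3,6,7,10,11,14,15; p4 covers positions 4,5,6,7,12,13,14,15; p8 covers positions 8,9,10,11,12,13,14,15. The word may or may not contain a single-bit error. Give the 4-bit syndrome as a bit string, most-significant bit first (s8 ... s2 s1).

0000

s1: b1⊕b3⊕b5⊕b7⊕b9⊕b11⊕b13⊕b15 = 1⊕1⊕0⊕0⊕1⊕0⊕1⊕0 = 0
s2: b2⊕b3⊕b6⊕b7⊕b10⊕b11⊕b14⊕b15 = 1⊕1⊕1⊕0⊕0⊕0⊕1⊕0 = 0
s4: b4⊕b5⊕b6⊕b7⊕b12⊕b13⊕b14⊕b15 = 0⊕0⊕1⊕0⊕1⊕1⊕1⊕0 = 0
s8: b8⊕b9⊕b10⊕b11⊕b12⊕b13⊕b14⊕b15 = 0⊕1⊕0⊕0⊕1⊕1⊕1⊕0 = 0
Syndrome (s8...s1) = 0000 → position 0 (no error).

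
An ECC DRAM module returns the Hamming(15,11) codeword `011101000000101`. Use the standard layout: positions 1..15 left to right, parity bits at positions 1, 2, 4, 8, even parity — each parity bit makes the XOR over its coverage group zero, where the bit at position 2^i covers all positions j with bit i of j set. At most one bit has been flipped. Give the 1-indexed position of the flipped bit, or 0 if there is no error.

s1: b1⊕b3⊕b5⊕b7⊕b9⊕b11⊕b13⊕b15 = 0⊕1⊕0⊕0⊕0⊕0⊕1⊕1 = 1
s2: b2⊕b3⊕b6⊕b7⊕b10⊕b11⊕b14⊕b15 = 1⊕1⊕1⊕0⊕0⊕0⊕0⊕1 = 0
s4: b4⊕b5⊕b6⊕b7⊕b12⊕b13⊕b14⊕b15 = 1⊕0⊕1⊕0⊕0⊕1⊕0⊕1 = 0
s8: b8⊕b9⊕b10⊕b11⊕b12⊕b13⊕b14⊕b15 = 0⊕0⊕0⊕0⊕0⊕1⊕0⊕1 = 0
Syndrome (s8...s1) = 0001 → position 1.

1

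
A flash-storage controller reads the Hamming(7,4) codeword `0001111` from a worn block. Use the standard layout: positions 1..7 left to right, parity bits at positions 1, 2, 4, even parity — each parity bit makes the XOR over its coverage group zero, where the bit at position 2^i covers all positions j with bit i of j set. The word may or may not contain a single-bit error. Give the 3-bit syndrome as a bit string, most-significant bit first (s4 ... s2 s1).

s1: b1⊕b3⊕b5⊕b7 = 0⊕0⊕1⊕1 = 0
s2: b2⊕b3⊕b6⊕b7 = 0⊕0⊕1⊕1 = 0
s4: b4⊕b5⊕b6⊕b7 = 1⊕1⊕1⊕1 = 0
Syndrome (s4...s1) = 000 → position 0 (no error).

000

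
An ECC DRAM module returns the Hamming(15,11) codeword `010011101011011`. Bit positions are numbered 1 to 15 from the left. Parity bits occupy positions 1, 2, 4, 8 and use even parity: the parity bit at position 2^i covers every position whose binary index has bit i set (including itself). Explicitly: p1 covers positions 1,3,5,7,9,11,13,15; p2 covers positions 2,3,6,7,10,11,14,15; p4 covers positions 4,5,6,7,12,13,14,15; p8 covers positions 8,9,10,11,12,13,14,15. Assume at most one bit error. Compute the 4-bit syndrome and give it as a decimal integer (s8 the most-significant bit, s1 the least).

9

s1: b1⊕b3⊕b5⊕b7⊕b9⊕b11⊕b13⊕b15 = 0⊕0⊕1⊕1⊕1⊕1⊕0⊕1 = 1
s2: b2⊕b3⊕b6⊕b7⊕b10⊕b11⊕b14⊕b15 = 1⊕0⊕1⊕1⊕0⊕1⊕1⊕1 = 0
s4: b4⊕b5⊕b6⊕b7⊕b12⊕b13⊕b14⊕b15 = 0⊕1⊕1⊕1⊕1⊕0⊕1⊕1 = 0
s8: b8⊕b9⊕b10⊕b11⊕b12⊕b13⊕b14⊕b15 = 0⊕1⊕0⊕1⊕1⊕0⊕1⊕1 = 1
Syndrome (s8...s1) = 1001 → position 9.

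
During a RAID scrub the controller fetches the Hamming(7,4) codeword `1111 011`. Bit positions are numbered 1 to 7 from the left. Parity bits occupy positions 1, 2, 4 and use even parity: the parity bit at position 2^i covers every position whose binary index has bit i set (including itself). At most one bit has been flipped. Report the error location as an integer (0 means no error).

s1: b1⊕b3⊕b5⊕b7 = 1⊕1⊕0⊕1 = 1
s2: b2⊕b3⊕b6⊕b7 = 1⊕1⊕1⊕1 = 0
s4: b4⊕b5⊕b6⊕b7 = 1⊕0⊕1⊕1 = 1
Syndrome (s4...s1) = 101 → position 5.

5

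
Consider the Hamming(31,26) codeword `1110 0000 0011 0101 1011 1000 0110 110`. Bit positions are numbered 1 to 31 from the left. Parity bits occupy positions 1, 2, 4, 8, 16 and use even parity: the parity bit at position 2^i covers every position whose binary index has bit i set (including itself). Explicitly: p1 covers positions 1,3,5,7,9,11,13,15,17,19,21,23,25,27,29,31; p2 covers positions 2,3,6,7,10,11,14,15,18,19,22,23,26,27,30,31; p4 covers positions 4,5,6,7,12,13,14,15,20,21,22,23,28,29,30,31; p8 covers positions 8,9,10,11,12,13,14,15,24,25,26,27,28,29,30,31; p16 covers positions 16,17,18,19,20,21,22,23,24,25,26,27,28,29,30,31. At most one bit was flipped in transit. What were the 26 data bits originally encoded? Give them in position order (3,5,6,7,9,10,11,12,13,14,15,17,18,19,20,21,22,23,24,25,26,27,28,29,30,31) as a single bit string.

s1: b1⊕b3⊕b5⊕b7⊕b9⊕b11⊕b13⊕b15⊕b17⊕b19⊕b21⊕b23⊕b25⊕b27⊕b29⊕b31 = 1⊕1⊕0⊕0⊕0⊕1⊕0⊕0⊕1⊕1⊕1⊕0⊕0⊕1⊕1⊕0 = 0
s2: b2⊕b3⊕b6⊕b7⊕b10⊕b11⊕b14⊕b15⊕b18⊕b19⊕b22⊕b23⊕b26⊕b27⊕b30⊕b31 = 1⊕1⊕0⊕0⊕0⊕1⊕1⊕0⊕0⊕1⊕0⊕0⊕1⊕1⊕1⊕0 = 0
s4: b4⊕b5⊕b6⊕b7⊕b12⊕b13⊕b14⊕b15⊕b20⊕b21⊕b22⊕b23⊕b28⊕b29⊕b30⊕b31 = 0⊕0⊕0⊕0⊕1⊕0⊕1⊕0⊕1⊕1⊕0⊕0⊕0⊕1⊕1⊕0 = 0
s8: b8⊕b9⊕b10⊕b11⊕b12⊕b13⊕b14⊕b15⊕b24⊕b25⊕b26⊕b27⊕b28⊕b29⊕b30⊕b31 = 0⊕0⊕0⊕1⊕1⊕0⊕1⊕0⊕0⊕0⊕1⊕1⊕0⊕1⊕1⊕0 = 1
s16: b16⊕b17⊕b18⊕b19⊕b20⊕b21⊕b22⊕b23⊕b24⊕b25⊕b26⊕b27⊕b28⊕b29⊕b30⊕b31 = 1⊕1⊕0⊕1⊕1⊕1⊕0⊕0⊕0⊕0⊕1⊕1⊕0⊕1⊕1⊕0 = 1
Syndrome (s16...s1) = 11000 → position 24.
Flip bit 24: corrected codeword = 1110000000110101101110010110110
Data bits at positions 3,5,6,7,9,10,11,12,13,14,15,17,18,19,20,21,22,23,24,25,26,27,28,29,30,31: 10000011010101110010110110

10000011010101110010110110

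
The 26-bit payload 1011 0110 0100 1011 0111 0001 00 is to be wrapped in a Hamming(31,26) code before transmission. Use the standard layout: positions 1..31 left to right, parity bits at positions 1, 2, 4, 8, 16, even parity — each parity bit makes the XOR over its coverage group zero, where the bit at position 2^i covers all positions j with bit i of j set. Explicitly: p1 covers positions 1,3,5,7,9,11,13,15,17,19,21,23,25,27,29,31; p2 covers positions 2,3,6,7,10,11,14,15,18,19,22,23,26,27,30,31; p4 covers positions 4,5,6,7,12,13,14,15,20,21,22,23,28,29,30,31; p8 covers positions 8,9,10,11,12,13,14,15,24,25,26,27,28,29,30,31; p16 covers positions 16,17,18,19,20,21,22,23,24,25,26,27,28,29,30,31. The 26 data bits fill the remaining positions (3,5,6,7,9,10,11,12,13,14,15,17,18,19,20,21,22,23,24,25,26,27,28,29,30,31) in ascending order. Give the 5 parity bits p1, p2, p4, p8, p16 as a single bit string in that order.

10101

Place data bits at non-power-of-two positions: b3=1, b5=0, b6=1, b7=1, b9=0, b10=1, b11=1, b12=0, b13=0, b14=1, b15=0, b17=0, b18=1, b19=0, b20=1, b21=1, b22=0, b23=1, b24=1, b25=1, b26=0, b27=0, b28=0, b29=1, b30=0, b31=0.
p1 = XOR of data positions {3,5,7,9,11,13,15,17,19,21,23,25,27,29,31} = 1⊕0⊕1⊕0⊕1⊕0⊕0⊕0⊕0⊕1⊕1⊕1⊕0⊕1⊕0 = 1
p2 = XOR of data positions {3,6,7,10,11,14,15,18,19,22,23,26,27,30,31} = 1⊕1⊕1⊕1⊕1⊕1⊕0⊕1⊕0⊕0⊕1⊕0⊕0⊕0⊕0 = 0
p4 = XOR of data positions {5,6,7,12,13,14,15,20,21,22,23,28,29,30,31} = 0⊕1⊕1⊕0⊕0⊕1⊕0⊕1⊕1⊕0⊕1⊕0⊕1⊕0⊕0 = 1
p8 = XOR of data positions {9,10,11,12,13,14,15,24,25,26,27,28,29,30,31} = 0⊕1⊕1⊕0⊕0⊕1⊕0⊕1⊕1⊕0⊕0⊕0⊕1⊕0⊕0 = 0
p16 = XOR of data positions {17,18,19,20,21,22,23,24,25,26,27,28,29,30,31} = 0⊕1⊕0⊕1⊕1⊕0⊕1⊕1⊕1⊕0⊕0⊕0⊕1⊕0⊕0 = 1
Parity bits p1,p2,p4,p8,p16 = 10101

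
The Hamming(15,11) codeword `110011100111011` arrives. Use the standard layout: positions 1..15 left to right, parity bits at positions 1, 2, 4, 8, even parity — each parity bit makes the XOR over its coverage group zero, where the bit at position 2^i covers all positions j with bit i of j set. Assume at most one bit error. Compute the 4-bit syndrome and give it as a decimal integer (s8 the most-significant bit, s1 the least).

s1: b1⊕b3⊕b5⊕b7⊕b9⊕b11⊕b13⊕b15 = 1⊕0⊕1⊕1⊕0⊕1⊕0⊕1 = 1
s2: b2⊕b3⊕b6⊕b7⊕b10⊕b11⊕b14⊕b15 = 1⊕0⊕1⊕1⊕1⊕1⊕1⊕1 = 1
s4: b4⊕b5⊕b6⊕b7⊕b12⊕b13⊕b14⊕b15 = 0⊕1⊕1⊕1⊕1⊕0⊕1⊕1 = 0
s8: b8⊕b9⊕b10⊕b11⊕b12⊕b13⊕b14⊕b15 = 0⊕0⊕1⊕1⊕1⊕0⊕1⊕1 = 1
Syndrome (s8...s1) = 1011 → position 11.

11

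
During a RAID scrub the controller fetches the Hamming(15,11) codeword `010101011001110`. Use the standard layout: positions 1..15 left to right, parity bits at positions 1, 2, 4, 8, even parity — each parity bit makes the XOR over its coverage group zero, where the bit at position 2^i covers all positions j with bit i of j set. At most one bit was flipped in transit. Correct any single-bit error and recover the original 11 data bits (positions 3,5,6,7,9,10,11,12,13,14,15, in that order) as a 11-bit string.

s1: b1⊕b3⊕b5⊕b7⊕b9⊕b11⊕b13⊕b15 = 0⊕0⊕0⊕0⊕1⊕0⊕1⊕0 = 0
s2: b2⊕b3⊕b6⊕b7⊕b10⊕b11⊕b14⊕b15 = 1⊕0⊕1⊕0⊕0⊕0⊕1⊕0 = 1
s4: b4⊕b5⊕b6⊕b7⊕b12⊕b13⊕b14⊕b15 = 1⊕0⊕1⊕0⊕1⊕1⊕1⊕0 = 1
s8: b8⊕b9⊕b10⊕b11⊕b12⊕b13⊕b14⊕b15 = 1⊕1⊕0⊕0⊕1⊕1⊕1⊕0 = 1
Syndrome (s8...s1) = 1110 → position 14.
Flip bit 14: corrected codeword = 010101011001100
Data bits at positions 3,5,6,7,9,10,11,12,13,14,15: 00101001100

00101001100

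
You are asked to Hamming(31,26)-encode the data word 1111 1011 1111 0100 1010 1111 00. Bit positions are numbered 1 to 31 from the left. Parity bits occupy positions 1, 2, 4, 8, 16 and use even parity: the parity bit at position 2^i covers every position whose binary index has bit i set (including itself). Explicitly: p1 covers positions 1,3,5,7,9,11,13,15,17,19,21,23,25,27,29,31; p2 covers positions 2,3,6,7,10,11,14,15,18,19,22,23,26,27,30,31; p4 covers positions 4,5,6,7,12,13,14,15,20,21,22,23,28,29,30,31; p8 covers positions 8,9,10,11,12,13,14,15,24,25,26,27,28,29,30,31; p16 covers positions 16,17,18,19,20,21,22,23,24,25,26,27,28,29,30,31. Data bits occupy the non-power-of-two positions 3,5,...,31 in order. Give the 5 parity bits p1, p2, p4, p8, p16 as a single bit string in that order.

Place data bits at non-power-of-two positions: b3=1, b5=1, b6=1, b7=1, b9=1, b10=0, b11=1, b12=1, b13=1, b14=1, b15=1, b17=1, b18=0, b19=1, b20=0, b21=0, b22=1, b23=0, b24=1, b25=0, b26=1, b27=1, b28=1, b29=1, b30=0, b31=0.
p1 = XOR of data positions {3,5,7,9,11,13,15,17,19,21,23,25,27,29,31} = 1⊕1⊕1⊕1⊕1⊕1⊕1⊕1⊕1⊕0⊕0⊕0⊕1⊕1⊕0 = 1
p2 = XOR of data positions {3,6,7,10,11,14,15,18,19,22,23,26,27,30,31} = 1⊕1⊕1⊕0⊕1⊕1⊕1⊕0⊕1⊕1⊕0⊕1⊕1⊕0⊕0 = 0
p4 = XOR of data positions {5,6,7,12,13,14,15,20,21,22,23,28,29,30,31} = 1⊕1⊕1⊕1⊕1⊕1⊕1⊕0⊕0⊕1⊕0⊕1⊕1⊕0⊕0 = 0
p8 = XOR of data positions {9,10,11,12,13,14,15,24,25,26,27,28,29,30,31} = 1⊕0⊕1⊕1⊕1⊕1⊕1⊕1⊕0⊕1⊕1⊕1⊕1⊕0⊕0 = 1
p16 = XOR of data positions {17,18,19,20,21,22,23,24,25,26,27,28,29,30,31} = 1⊕0⊕1⊕0⊕0⊕1⊕0⊕1⊕0⊕1⊕1⊕1⊕1⊕0⊕0 = 0
Parity bits p1,p2,p4,p8,p16 = 10010

10010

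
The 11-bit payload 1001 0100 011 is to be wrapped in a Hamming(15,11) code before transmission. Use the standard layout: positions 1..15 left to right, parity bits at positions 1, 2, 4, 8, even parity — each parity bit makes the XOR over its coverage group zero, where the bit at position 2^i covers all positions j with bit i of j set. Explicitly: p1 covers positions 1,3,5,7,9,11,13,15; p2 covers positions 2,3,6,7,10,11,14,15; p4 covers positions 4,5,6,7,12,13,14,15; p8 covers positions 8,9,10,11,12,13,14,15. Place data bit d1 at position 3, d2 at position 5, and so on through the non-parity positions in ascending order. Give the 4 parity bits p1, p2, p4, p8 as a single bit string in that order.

Place data bits at non-power-of-two positions: b3=1, b5=0, b6=0, b7=1, b9=0, b10=1, b11=0, b12=0, b13=0, b14=1, b15=1.
p1 = XOR of data positions {3,5,7,9,11,13,15} = 1⊕0⊕1⊕0⊕0⊕0⊕1 = 1
p2 = XOR of data positions {3,6,7,10,11,14,15} = 1⊕0⊕1⊕1⊕0⊕1⊕1 = 1
p4 = XOR of data positions {5,6,7,12,13,14,15} = 0⊕0⊕1⊕0⊕0⊕1⊕1 = 1
p8 = XOR of data positions {9,10,11,12,13,14,15} = 0⊕1⊕0⊕0⊕0⊕1⊕1 = 1
Parity bits p1,p2,p4,p8 = 1111

1111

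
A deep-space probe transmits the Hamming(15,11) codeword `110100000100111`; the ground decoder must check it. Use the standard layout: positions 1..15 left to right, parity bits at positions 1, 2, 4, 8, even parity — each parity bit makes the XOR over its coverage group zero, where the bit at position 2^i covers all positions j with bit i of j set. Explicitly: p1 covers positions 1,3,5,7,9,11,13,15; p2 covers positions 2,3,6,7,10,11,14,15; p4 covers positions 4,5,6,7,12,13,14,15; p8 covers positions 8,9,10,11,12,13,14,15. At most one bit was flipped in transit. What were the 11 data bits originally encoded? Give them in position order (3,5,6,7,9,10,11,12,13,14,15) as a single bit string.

00000100111

s1: b1⊕b3⊕b5⊕b7⊕b9⊕b11⊕b13⊕b15 = 1⊕0⊕0⊕0⊕0⊕0⊕1⊕1 = 1
s2: b2⊕b3⊕b6⊕b7⊕b10⊕b11⊕b14⊕b15 = 1⊕0⊕0⊕0⊕1⊕0⊕1⊕1 = 0
s4: b4⊕b5⊕b6⊕b7⊕b12⊕b13⊕b14⊕b15 = 1⊕0⊕0⊕0⊕0⊕1⊕1⊕1 = 0
s8: b8⊕b9⊕b10⊕b11⊕b12⊕b13⊕b14⊕b15 = 0⊕0⊕1⊕0⊕0⊕1⊕1⊕1 = 0
Syndrome (s8...s1) = 0001 → position 1.
Flip bit 1: corrected codeword = 010100000100111
Data bits at positions 3,5,6,7,9,10,11,12,13,14,15: 00000100111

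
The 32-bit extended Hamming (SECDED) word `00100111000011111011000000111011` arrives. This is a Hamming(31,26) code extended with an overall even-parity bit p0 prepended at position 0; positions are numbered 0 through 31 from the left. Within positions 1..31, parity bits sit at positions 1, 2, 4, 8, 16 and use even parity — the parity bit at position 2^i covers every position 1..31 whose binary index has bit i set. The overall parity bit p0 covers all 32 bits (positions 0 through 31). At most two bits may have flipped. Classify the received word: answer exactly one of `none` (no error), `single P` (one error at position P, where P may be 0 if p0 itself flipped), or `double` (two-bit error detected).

double

s1: b1⊕b3⊕b5⊕b7⊕b9⊕b11⊕b13⊕b15⊕b17⊕b19⊕b21⊕b23⊕b25⊕b27⊕b29⊕b31 = 0⊕0⊕1⊕1⊕0⊕0⊕1⊕1⊕0⊕1⊕0⊕0⊕0⊕1⊕0⊕1 = 1
s2: b2⊕b3⊕b6⊕b7⊕b10⊕b11⊕b14⊕b15⊕b18⊕b19⊕b22⊕b23⊕b26⊕b27⊕b30⊕b31 = 1⊕0⊕1⊕1⊕0⊕0⊕1⊕1⊕1⊕1⊕0⊕0⊕1⊕1⊕1⊕1 = 1
s4: b4⊕b5⊕b6⊕b7⊕b12⊕b13⊕b14⊕b15⊕b20⊕b21⊕b22⊕b23⊕b28⊕b29⊕b30⊕b31 = 0⊕1⊕1⊕1⊕1⊕1⊕1⊕1⊕0⊕0⊕0⊕0⊕1⊕0⊕1⊕1 = 0
s8: b8⊕b9⊕b10⊕b11⊕b12⊕b13⊕b14⊕b15⊕b24⊕b25⊕b26⊕b27⊕b28⊕b29⊕b30⊕b31 = 0⊕0⊕0⊕0⊕1⊕1⊕1⊕1⊕0⊕0⊕1⊕1⊕1⊕0⊕1⊕1 = 1
s16: b16⊕b17⊕b18⊕b19⊕b20⊕b21⊕b22⊕b23⊕b24⊕b25⊕b26⊕b27⊕b28⊕b29⊕b30⊕b31 = 1⊕0⊕1⊕1⊕0⊕0⊕0⊕0⊕0⊕0⊕1⊕1⊕1⊕0⊕1⊕1 = 0
Syndrome (s16...s1) = 01011 → position 11.
Overall parity (XOR of all 32 bits, including p0): 0⊕0⊕1⊕0⊕0⊕1⊕1⊕1⊕0⊕0⊕0⊕0⊕1⊕1⊕1⊕1⊕1⊕0⊕1⊕1⊕0⊕0⊕0⊕0⊕0⊕0⊕1⊕1⊕1⊕0⊕1⊕1 = 0
Overall=0, syndrome position=11 → double-bit error detected (uncorrectable).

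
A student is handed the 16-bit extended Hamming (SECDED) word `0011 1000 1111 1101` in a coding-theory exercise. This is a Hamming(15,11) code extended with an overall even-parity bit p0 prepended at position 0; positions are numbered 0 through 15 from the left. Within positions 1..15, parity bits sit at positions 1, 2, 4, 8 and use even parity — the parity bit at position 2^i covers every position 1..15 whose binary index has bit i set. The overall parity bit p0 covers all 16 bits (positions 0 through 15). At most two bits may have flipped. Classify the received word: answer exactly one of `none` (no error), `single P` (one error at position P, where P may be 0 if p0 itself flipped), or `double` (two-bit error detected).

s1: b1⊕b3⊕b5⊕b7⊕b9⊕b11⊕b13⊕b15 = 0⊕1⊕0⊕0⊕1⊕1⊕1⊕1 = 1
s2: b2⊕b3⊕b6⊕b7⊕b10⊕b11⊕b14⊕b15 = 1⊕1⊕0⊕0⊕1⊕1⊕0⊕1 = 1
s4: b4⊕b5⊕b6⊕b7⊕b12⊕b13⊕b14⊕b15 = 1⊕0⊕0⊕0⊕1⊕1⊕0⊕1 = 0
s8: b8⊕b9⊕b10⊕b11⊕b12⊕b13⊕b14⊕b15 = 1⊕1⊕1⊕1⊕1⊕1⊕0⊕1 = 1
Syndrome (s8...s1) = 1011 → position 11.
Overall parity (XOR of all 16 bits, including p0): 0⊕0⊕1⊕1⊕1⊕0⊕0⊕0⊕1⊕1⊕1⊕1⊕1⊕1⊕0⊕1 = 0
Overall=0, syndrome position=11 → double-bit error detected (uncorrectable).

double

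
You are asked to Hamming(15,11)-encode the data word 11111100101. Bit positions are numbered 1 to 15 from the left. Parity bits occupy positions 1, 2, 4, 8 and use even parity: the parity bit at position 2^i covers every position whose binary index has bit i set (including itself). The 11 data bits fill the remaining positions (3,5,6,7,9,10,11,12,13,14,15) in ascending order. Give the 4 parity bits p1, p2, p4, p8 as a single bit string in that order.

Place data bits at non-power-of-two positions: b3=1, b5=1, b6=1, b7=1, b9=1, b10=1, b11=0, b12=0, b13=1, b14=0, b15=1.
p1 = XOR of data positions {3,5,7,9,11,13,15} = 1⊕1⊕1⊕1⊕0⊕1⊕1 = 0
p2 = XOR of data positions {3,6,7,10,11,14,15} = 1⊕1⊕1⊕1⊕0⊕0⊕1 = 1
p4 = XOR of data positions {5,6,7,12,13,14,15} = 1⊕1⊕1⊕0⊕1⊕0⊕1 = 1
p8 = XOR of data positions {9,10,11,12,13,14,15} = 1⊕1⊕0⊕0⊕1⊕0⊕1 = 0
Parity bits p1,p2,p4,p8 = 0110

0110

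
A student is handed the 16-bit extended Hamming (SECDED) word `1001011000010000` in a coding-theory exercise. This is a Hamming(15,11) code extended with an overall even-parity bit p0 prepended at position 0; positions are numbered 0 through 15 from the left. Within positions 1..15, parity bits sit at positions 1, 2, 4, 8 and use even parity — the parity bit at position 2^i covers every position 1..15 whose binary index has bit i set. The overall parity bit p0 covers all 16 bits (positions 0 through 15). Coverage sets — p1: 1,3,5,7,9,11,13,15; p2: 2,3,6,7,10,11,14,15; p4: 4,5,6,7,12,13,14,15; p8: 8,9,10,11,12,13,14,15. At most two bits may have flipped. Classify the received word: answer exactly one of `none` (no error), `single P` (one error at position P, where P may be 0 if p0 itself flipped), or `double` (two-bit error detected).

single 11

s1: b1⊕b3⊕b5⊕b7⊕b9⊕b11⊕b13⊕b15 = 0⊕1⊕1⊕0⊕0⊕1⊕0⊕0 = 1
s2: b2⊕b3⊕b6⊕b7⊕b10⊕b11⊕b14⊕b15 = 0⊕1⊕1⊕0⊕0⊕1⊕0⊕0 = 1
s4: b4⊕b5⊕b6⊕b7⊕b12⊕b13⊕b14⊕b15 = 0⊕1⊕1⊕0⊕0⊕0⊕0⊕0 = 0
s8: b8⊕b9⊕b10⊕b11⊕b12⊕b13⊕b14⊕b15 = 0⊕0⊕0⊕1⊕0⊕0⊕0⊕0 = 1
Syndrome (s8...s1) = 1011 → position 11.
Overall parity (XOR of all 16 bits, including p0): 1⊕0⊕0⊕1⊕0⊕1⊕1⊕0⊕0⊕0⊕0⊕1⊕0⊕0⊕0⊕0 = 1
Overall=1, syndrome position=11 → single-bit error at position 11.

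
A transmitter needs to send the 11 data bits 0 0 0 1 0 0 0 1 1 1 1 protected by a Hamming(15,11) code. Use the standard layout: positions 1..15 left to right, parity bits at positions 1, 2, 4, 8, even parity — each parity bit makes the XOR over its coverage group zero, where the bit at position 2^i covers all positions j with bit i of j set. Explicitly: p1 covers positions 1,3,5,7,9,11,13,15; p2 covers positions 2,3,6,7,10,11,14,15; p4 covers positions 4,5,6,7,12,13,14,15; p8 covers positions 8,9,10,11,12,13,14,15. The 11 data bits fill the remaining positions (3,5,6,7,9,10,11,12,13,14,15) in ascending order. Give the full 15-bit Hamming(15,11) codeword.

110100100001111

Place data bits at non-power-of-two positions: b3=0, b5=0, b6=0, b7=1, b9=0, b10=0, b11=0, b12=1, b13=1, b14=1, b15=1.
p1 = XOR of data positions {3,5,7,9,11,13,15} = 0⊕0⊕1⊕0⊕0⊕1⊕1 = 1
p2 = XOR of data positions {3,6,7,10,11,14,15} = 0⊕0⊕1⊕0⊕0⊕1⊕1 = 1
p4 = XOR of data positions {5,6,7,12,13,14,15} = 0⊕0⊕1⊕1⊕1⊕1⊕1 = 1
p8 = XOR of data positions {9,10,11,12,13,14,15} = 0⊕0⊕0⊕1⊕1⊕1⊕1 = 0
Codeword b1..b15 = 110100100001111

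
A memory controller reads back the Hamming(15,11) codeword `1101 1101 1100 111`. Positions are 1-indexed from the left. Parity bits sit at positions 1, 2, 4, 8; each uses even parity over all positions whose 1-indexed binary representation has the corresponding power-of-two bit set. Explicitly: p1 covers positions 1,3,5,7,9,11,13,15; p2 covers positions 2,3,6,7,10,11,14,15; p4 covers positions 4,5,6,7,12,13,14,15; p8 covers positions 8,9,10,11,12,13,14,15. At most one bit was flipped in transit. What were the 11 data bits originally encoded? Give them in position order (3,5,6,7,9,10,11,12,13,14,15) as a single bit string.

11101100111

s1: b1⊕b3⊕b5⊕b7⊕b9⊕b11⊕b13⊕b15 = 1⊕0⊕1⊕0⊕1⊕0⊕1⊕1 = 1
s2: b2⊕b3⊕b6⊕b7⊕b10⊕b11⊕b14⊕b15 = 1⊕0⊕1⊕0⊕1⊕0⊕1⊕1 = 1
s4: b4⊕b5⊕b6⊕b7⊕b12⊕b13⊕b14⊕b15 = 1⊕1⊕1⊕0⊕0⊕1⊕1⊕1 = 0
s8: b8⊕b9⊕b10⊕b11⊕b12⊕b13⊕b14⊕b15 = 1⊕1⊕1⊕0⊕0⊕1⊕1⊕1 = 0
Syndrome (s8...s1) = 0011 → position 3.
Flip bit 3: corrected codeword = 111111011100111
Data bits at positions 3,5,6,7,9,10,11,12,13,14,15: 11101100111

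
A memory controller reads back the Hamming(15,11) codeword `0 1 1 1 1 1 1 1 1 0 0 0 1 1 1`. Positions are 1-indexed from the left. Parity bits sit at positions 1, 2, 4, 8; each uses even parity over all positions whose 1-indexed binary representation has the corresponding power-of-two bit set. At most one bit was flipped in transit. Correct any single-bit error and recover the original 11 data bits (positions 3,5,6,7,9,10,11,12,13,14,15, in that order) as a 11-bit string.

11111001111

s1: b1⊕b3⊕b5⊕b7⊕b9⊕b11⊕b13⊕b15 = 0⊕1⊕1⊕1⊕1⊕0⊕1⊕1 = 0
s2: b2⊕b3⊕b6⊕b7⊕b10⊕b11⊕b14⊕b15 = 1⊕1⊕1⊕1⊕0⊕0⊕1⊕1 = 0
s4: b4⊕b5⊕b6⊕b7⊕b12⊕b13⊕b14⊕b15 = 1⊕1⊕1⊕1⊕0⊕1⊕1⊕1 = 1
s8: b8⊕b9⊕b10⊕b11⊕b12⊕b13⊕b14⊕b15 = 1⊕1⊕0⊕0⊕0⊕1⊕1⊕1 = 1
Syndrome (s8...s1) = 1100 → position 12.
Flip bit 12: corrected codeword = 011111111001111
Data bits at positions 3,5,6,7,9,10,11,12,13,14,15: 11111001111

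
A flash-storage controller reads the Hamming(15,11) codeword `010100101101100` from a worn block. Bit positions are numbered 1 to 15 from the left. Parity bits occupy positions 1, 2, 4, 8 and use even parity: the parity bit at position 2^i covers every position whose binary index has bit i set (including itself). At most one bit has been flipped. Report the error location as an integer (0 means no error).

s1: b1⊕b3⊕b5⊕b7⊕b9⊕b11⊕b13⊕b15 = 0⊕0⊕0⊕1⊕1⊕0⊕1⊕0 = 1
s2: b2⊕b3⊕b6⊕b7⊕b10⊕b11⊕b14⊕b15 = 1⊕0⊕0⊕1⊕1⊕0⊕0⊕0 = 1
s4: b4⊕b5⊕b6⊕b7⊕b12⊕b13⊕b14⊕b15 = 1⊕0⊕0⊕1⊕1⊕1⊕0⊕0 = 0
s8: b8⊕b9⊕b10⊕b11⊕b12⊕b13⊕b14⊕b15 = 0⊕1⊕1⊕0⊕1⊕1⊕0⊕0 = 0
Syndrome (s8...s1) = 0011 → position 3.

3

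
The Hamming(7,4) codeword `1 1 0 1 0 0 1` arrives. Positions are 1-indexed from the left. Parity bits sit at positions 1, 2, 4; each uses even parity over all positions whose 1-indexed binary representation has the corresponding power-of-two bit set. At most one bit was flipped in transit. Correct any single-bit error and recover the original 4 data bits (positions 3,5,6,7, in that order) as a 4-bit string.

0001

s1: b1⊕b3⊕b5⊕b7 = 1⊕0⊕0⊕1 = 0
s2: b2⊕b3⊕b6⊕b7 = 1⊕0⊕0⊕1 = 0
s4: b4⊕b5⊕b6⊕b7 = 1⊕0⊕0⊕1 = 0
Syndrome (s4...s1) = 000 → position 0 (no error).
No correction needed.
Data bits at positions 3,5,6,7: 0001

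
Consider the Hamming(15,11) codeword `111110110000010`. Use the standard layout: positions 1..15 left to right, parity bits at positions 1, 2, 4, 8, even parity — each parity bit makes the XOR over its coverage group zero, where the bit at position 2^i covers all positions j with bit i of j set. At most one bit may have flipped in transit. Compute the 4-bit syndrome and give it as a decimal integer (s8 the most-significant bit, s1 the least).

s1: b1⊕b3⊕b5⊕b7⊕b9⊕b11⊕b13⊕b15 = 1⊕1⊕1⊕1⊕0⊕0⊕0⊕0 = 0
s2: b2⊕b3⊕b6⊕b7⊕b10⊕b11⊕b14⊕b15 = 1⊕1⊕0⊕1⊕0⊕0⊕1⊕0 = 0
s4: b4⊕b5⊕b6⊕b7⊕b12⊕b13⊕b14⊕b15 = 1⊕1⊕0⊕1⊕0⊕0⊕1⊕0 = 0
s8: b8⊕b9⊕b10⊕b11⊕b12⊕b13⊕b14⊕b15 = 1⊕0⊕0⊕0⊕0⊕0⊕1⊕0 = 0
Syndrome (s8...s1) = 0000 → position 0 (no error).

0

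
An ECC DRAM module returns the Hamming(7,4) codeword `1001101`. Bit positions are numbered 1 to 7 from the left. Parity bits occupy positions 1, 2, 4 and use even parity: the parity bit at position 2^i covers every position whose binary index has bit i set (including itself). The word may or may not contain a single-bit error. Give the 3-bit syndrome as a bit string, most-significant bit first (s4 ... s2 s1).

111

s1: b1⊕b3⊕b5⊕b7 = 1⊕0⊕1⊕1 = 1
s2: b2⊕b3⊕b6⊕b7 = 0⊕0⊕0⊕1 = 1
s4: b4⊕b5⊕b6⊕b7 = 1⊕1⊕0⊕1 = 1
Syndrome (s4...s1) = 111 → position 7.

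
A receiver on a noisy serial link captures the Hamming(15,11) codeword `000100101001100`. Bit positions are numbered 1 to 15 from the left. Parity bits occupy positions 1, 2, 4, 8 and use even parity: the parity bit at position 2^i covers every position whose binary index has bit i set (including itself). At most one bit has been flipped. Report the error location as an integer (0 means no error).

11

s1: b1⊕b3⊕b5⊕b7⊕b9⊕b11⊕b13⊕b15 = 0⊕0⊕0⊕1⊕1⊕0⊕1⊕0 = 1
s2: b2⊕b3⊕b6⊕b7⊕b10⊕b11⊕b14⊕b15 = 0⊕0⊕0⊕1⊕0⊕0⊕0⊕0 = 1
s4: b4⊕b5⊕b6⊕b7⊕b12⊕b13⊕b14⊕b15 = 1⊕0⊕0⊕1⊕1⊕1⊕0⊕0 = 0
s8: b8⊕b9⊕b10⊕b11⊕b12⊕b13⊕b14⊕b15 = 0⊕1⊕0⊕0⊕1⊕1⊕0⊕0 = 1
Syndrome (s8...s1) = 1011 → position 11.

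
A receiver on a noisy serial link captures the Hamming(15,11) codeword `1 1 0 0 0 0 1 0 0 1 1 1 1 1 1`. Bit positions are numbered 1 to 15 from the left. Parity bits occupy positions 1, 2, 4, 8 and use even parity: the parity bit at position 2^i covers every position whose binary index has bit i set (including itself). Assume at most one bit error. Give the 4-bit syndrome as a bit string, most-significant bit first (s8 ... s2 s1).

0101

s1: b1⊕b3⊕b5⊕b7⊕b9⊕b11⊕b13⊕b15 = 1⊕0⊕0⊕1⊕0⊕1⊕1⊕1 = 1
s2: b2⊕b3⊕b6⊕b7⊕b10⊕b11⊕b14⊕b15 = 1⊕0⊕0⊕1⊕1⊕1⊕1⊕1 = 0
s4: b4⊕b5⊕b6⊕b7⊕b12⊕b13⊕b14⊕b15 = 0⊕0⊕0⊕1⊕1⊕1⊕1⊕1 = 1
s8: b8⊕b9⊕b10⊕b11⊕b12⊕b13⊕b14⊕b15 = 0⊕0⊕1⊕1⊕1⊕1⊕1⊕1 = 0
Syndrome (s8...s1) = 0101 → position 5.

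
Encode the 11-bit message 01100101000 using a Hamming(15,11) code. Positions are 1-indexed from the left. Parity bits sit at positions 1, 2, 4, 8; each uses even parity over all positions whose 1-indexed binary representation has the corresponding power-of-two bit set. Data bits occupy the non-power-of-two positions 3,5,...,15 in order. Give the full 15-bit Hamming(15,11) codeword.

Place data bits at non-power-of-two positions: b3=0, b5=1, b6=1, b7=0, b9=0, b10=1, b11=0, b12=1, b13=0, b14=0, b15=0.
p1 = XOR of data positions {3,5,7,9,11,13,15} = 0⊕1⊕0⊕0⊕0⊕0⊕0 = 1
p2 = XOR of data positions {3,6,7,10,11,14,15} = 0⊕1⊕0⊕1⊕0⊕0⊕0 = 0
p4 = XOR of data positions {5,6,7,12,13,14,15} = 1⊕1⊕0⊕1⊕0⊕0⊕0 = 1
p8 = XOR of data positions {9,10,11,12,13,14,15} = 0⊕1⊕0⊕1⊕0⊕0⊕0 = 0
Codeword b1..b15 = 100111000101000

100111000101000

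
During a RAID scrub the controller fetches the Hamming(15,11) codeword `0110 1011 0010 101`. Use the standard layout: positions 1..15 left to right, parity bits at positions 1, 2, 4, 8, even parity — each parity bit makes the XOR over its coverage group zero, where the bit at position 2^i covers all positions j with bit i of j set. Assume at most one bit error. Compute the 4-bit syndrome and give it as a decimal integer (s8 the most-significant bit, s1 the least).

2

s1: b1⊕b3⊕b5⊕b7⊕b9⊕b11⊕b13⊕b15 = 0⊕1⊕1⊕1⊕0⊕1⊕1⊕1 = 0
s2: b2⊕b3⊕b6⊕b7⊕b10⊕b11⊕b14⊕b15 = 1⊕1⊕0⊕1⊕0⊕1⊕0⊕1 = 1
s4: b4⊕b5⊕b6⊕b7⊕b12⊕b13⊕b14⊕b15 = 0⊕1⊕0⊕1⊕0⊕1⊕0⊕1 = 0
s8: b8⊕b9⊕b10⊕b11⊕b12⊕b13⊕b14⊕b15 = 1⊕0⊕0⊕1⊕0⊕1⊕0⊕1 = 0
Syndrome (s8...s1) = 0010 → position 2.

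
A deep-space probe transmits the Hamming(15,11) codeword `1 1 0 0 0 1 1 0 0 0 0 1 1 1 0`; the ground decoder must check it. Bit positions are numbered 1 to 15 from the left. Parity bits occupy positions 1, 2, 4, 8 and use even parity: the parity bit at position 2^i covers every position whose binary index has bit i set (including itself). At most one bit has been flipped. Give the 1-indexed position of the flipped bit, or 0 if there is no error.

13

s1: b1⊕b3⊕b5⊕b7⊕b9⊕b11⊕b13⊕b15 = 1⊕0⊕0⊕1⊕0⊕0⊕1⊕0 = 1
s2: b2⊕b3⊕b6⊕b7⊕b10⊕b11⊕b14⊕b15 = 1⊕0⊕1⊕1⊕0⊕0⊕1⊕0 = 0
s4: b4⊕b5⊕b6⊕b7⊕b12⊕b13⊕b14⊕b15 = 0⊕0⊕1⊕1⊕1⊕1⊕1⊕0 = 1
s8: b8⊕b9⊕b10⊕b11⊕b12⊕b13⊕b14⊕b15 = 0⊕0⊕0⊕0⊕1⊕1⊕1⊕0 = 1
Syndrome (s8...s1) = 1101 → position 13.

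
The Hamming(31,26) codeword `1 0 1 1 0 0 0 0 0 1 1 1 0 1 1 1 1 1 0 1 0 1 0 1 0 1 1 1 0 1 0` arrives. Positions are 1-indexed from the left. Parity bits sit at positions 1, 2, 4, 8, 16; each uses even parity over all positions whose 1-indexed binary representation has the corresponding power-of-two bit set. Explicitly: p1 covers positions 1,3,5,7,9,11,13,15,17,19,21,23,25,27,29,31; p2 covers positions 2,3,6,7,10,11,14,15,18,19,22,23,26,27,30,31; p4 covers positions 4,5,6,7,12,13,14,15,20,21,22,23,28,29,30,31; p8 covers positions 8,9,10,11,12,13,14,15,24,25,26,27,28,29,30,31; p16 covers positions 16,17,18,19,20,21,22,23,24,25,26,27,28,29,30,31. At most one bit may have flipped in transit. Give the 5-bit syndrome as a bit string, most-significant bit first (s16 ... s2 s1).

s1: b1⊕b3⊕b5⊕b7⊕b9⊕b11⊕b13⊕b15⊕b17⊕b19⊕b21⊕b23⊕b25⊕b27⊕b29⊕b31 = 1⊕1⊕0⊕0⊕0⊕1⊕0⊕1⊕1⊕0⊕0⊕0⊕0⊕1⊕0⊕0 = 0
s2: b2⊕b3⊕b6⊕b7⊕b10⊕b11⊕b14⊕b15⊕b18⊕b19⊕b22⊕b23⊕b26⊕b27⊕b30⊕b31 = 0⊕1⊕0⊕0⊕1⊕1⊕1⊕1⊕1⊕0⊕1⊕0⊕1⊕1⊕1⊕0 = 0
s4: b4⊕b5⊕b6⊕b7⊕b12⊕b13⊕b14⊕b15⊕b20⊕b21⊕b22⊕b23⊕b28⊕b29⊕b30⊕b31 = 1⊕0⊕0⊕0⊕1⊕0⊕1⊕1⊕1⊕0⊕1⊕0⊕1⊕0⊕1⊕0 = 0
s8: b8⊕b9⊕b10⊕b11⊕b12⊕b13⊕b14⊕b15⊕b24⊕b25⊕b26⊕b27⊕b28⊕b29⊕b30⊕b31 = 0⊕0⊕1⊕1⊕1⊕0⊕1⊕1⊕1⊕0⊕1⊕1⊕1⊕0⊕1⊕0 = 0
s16: b16⊕b17⊕b18⊕b19⊕b20⊕b21⊕b22⊕b23⊕b24⊕b25⊕b26⊕b27⊕b28⊕b29⊕b30⊕b31 = 1⊕1⊕1⊕0⊕1⊕0⊕1⊕0⊕1⊕0⊕1⊕1⊕1⊕0⊕1⊕0 = 0
Syndrome (s16...s1) = 00000 → position 0 (no error).

00000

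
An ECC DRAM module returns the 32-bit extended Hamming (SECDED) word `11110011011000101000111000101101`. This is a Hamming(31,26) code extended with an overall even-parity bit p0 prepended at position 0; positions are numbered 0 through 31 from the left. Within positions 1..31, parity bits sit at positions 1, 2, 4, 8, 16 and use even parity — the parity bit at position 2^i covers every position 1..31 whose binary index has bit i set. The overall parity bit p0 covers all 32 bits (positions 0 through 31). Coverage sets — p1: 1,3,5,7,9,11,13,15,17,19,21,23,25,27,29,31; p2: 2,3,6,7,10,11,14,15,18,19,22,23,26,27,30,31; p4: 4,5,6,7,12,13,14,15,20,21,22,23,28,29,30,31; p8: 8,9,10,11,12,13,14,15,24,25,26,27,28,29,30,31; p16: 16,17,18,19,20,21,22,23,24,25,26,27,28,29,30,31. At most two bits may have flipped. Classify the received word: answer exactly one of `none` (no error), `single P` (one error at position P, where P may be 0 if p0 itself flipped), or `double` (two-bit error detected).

single 15

s1: b1⊕b3⊕b5⊕b7⊕b9⊕b11⊕b13⊕b15⊕b17⊕b19⊕b21⊕b23⊕b25⊕b27⊕b29⊕b31 = 1⊕1⊕0⊕1⊕1⊕0⊕0⊕0⊕0⊕0⊕1⊕0⊕0⊕0⊕1⊕1 = 1
s2: b2⊕b3⊕b6⊕b7⊕b10⊕b11⊕b14⊕b15⊕b18⊕b19⊕b22⊕b23⊕b26⊕b27⊕b30⊕b31 = 1⊕1⊕1⊕1⊕1⊕0⊕1⊕0⊕0⊕0⊕1⊕0⊕1⊕0⊕0⊕1 = 1
s4: b4⊕b5⊕b6⊕b7⊕b12⊕b13⊕b14⊕b15⊕b20⊕b21⊕b22⊕b23⊕b28⊕b29⊕b30⊕b31 = 0⊕0⊕1⊕1⊕0⊕0⊕1⊕0⊕1⊕1⊕1⊕0⊕1⊕1⊕0⊕1 = 1
s8: b8⊕b9⊕b10⊕b11⊕b12⊕b13⊕b14⊕b15⊕b24⊕b25⊕b26⊕b27⊕b28⊕b29⊕b30⊕b31 = 0⊕1⊕1⊕0⊕0⊕0⊕1⊕0⊕0⊕0⊕1⊕0⊕1⊕1⊕0⊕1 = 1
s16: b16⊕b17⊕b18⊕b19⊕b20⊕b21⊕b22⊕b23⊕b24⊕b25⊕b26⊕b27⊕b28⊕b29⊕b30⊕b31 = 1⊕0⊕0⊕0⊕1⊕1⊕1⊕0⊕0⊕0⊕1⊕0⊕1⊕1⊕0⊕1 = 0
Syndrome (s16...s1) = 01111 → position 15.
Overall parity (XOR of all 32 bits, including p0): 1⊕1⊕1⊕1⊕0⊕0⊕1⊕1⊕0⊕1⊕1⊕0⊕0⊕0⊕1⊕0⊕1⊕0⊕0⊕0⊕1⊕1⊕1⊕0⊕0⊕0⊕1⊕0⊕1⊕1⊕0⊕1 = 1
Overall=1, syndrome position=15 → single-bit error at position 15.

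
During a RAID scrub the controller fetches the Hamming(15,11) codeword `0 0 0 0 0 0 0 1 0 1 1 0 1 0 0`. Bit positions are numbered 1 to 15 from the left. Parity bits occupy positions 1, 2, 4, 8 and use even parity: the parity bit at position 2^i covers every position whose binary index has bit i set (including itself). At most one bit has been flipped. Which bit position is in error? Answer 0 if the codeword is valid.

4

s1: b1⊕b3⊕b5⊕b7⊕b9⊕b11⊕b13⊕b15 = 0⊕0⊕0⊕0⊕0⊕1⊕1⊕0 = 0
s2: b2⊕b3⊕b6⊕b7⊕b10⊕b11⊕b14⊕b15 = 0⊕0⊕0⊕0⊕1⊕1⊕0⊕0 = 0
s4: b4⊕b5⊕b6⊕b7⊕b12⊕b13⊕b14⊕b15 = 0⊕0⊕0⊕0⊕0⊕1⊕0⊕0 = 1
s8: b8⊕b9⊕b10⊕b11⊕b12⊕b13⊕b14⊕b15 = 1⊕0⊕1⊕1⊕0⊕1⊕0⊕0 = 0
Syndrome (s8...s1) = 0100 → position 4.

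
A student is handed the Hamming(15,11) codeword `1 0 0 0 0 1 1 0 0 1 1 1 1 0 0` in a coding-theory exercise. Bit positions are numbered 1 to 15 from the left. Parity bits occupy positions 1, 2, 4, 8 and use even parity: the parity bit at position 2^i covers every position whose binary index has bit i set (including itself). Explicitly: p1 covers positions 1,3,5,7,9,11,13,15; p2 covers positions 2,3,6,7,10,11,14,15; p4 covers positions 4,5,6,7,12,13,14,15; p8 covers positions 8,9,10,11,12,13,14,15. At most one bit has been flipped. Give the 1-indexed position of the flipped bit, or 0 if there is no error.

s1: b1⊕b3⊕b5⊕b7⊕b9⊕b11⊕b13⊕b15 = 1⊕0⊕0⊕1⊕0⊕1⊕1⊕0 = 0
s2: b2⊕b3⊕b6⊕b7⊕b10⊕b11⊕b14⊕b15 = 0⊕0⊕1⊕1⊕1⊕1⊕0⊕0 = 0
s4: b4⊕b5⊕b6⊕b7⊕b12⊕b13⊕b14⊕b15 = 0⊕0⊕1⊕1⊕1⊕1⊕0⊕0 = 0
s8: b8⊕b9⊕b10⊕b11⊕b12⊕b13⊕b14⊕b15 = 0⊕0⊕1⊕1⊕1⊕1⊕0⊕0 = 0
Syndrome (s8...s1) = 0000 → position 0 (no error).

0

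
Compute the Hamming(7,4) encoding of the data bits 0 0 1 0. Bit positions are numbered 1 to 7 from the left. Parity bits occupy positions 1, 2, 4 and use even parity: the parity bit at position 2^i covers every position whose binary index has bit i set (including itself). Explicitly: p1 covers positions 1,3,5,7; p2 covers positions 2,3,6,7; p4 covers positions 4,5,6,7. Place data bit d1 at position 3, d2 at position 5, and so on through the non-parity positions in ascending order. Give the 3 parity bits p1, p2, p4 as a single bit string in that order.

011

Place data bits at non-power-of-two positions: b3=0, b5=0, b6=1, b7=0.
p1 = XOR of data positions {3,5,7} = 0⊕0⊕0 = 0
p2 = XOR of data positions {3,6,7} = 0⊕1⊕0 = 1
p4 = XOR of data positions {5,6,7} = 0⊕1⊕0 = 1
Parity bits p1,p2,p4 = 011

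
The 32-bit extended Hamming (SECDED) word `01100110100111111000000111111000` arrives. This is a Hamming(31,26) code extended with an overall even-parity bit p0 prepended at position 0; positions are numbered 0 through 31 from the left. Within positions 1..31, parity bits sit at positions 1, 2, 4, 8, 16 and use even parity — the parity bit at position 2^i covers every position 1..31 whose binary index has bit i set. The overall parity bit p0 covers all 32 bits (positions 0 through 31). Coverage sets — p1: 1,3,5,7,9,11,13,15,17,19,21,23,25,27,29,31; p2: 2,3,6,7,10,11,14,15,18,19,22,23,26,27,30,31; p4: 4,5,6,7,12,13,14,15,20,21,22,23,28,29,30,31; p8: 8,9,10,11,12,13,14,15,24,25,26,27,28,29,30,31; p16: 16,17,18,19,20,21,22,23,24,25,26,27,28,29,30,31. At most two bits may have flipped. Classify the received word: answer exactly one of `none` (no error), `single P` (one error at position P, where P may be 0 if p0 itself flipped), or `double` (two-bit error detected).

single 24

s1: b1⊕b3⊕b5⊕b7⊕b9⊕b11⊕b13⊕b15⊕b17⊕b19⊕b21⊕b23⊕b25⊕b27⊕b29⊕b31 = 1⊕0⊕1⊕0⊕0⊕1⊕1⊕1⊕0⊕0⊕0⊕1⊕1⊕1⊕0⊕0 = 0
s2: b2⊕b3⊕b6⊕b7⊕b10⊕b11⊕b14⊕b15⊕b18⊕b19⊕b22⊕b23⊕b26⊕b27⊕b30⊕b31 = 1⊕0⊕1⊕0⊕0⊕1⊕1⊕1⊕0⊕0⊕0⊕1⊕1⊕1⊕0⊕0 = 0
s4: b4⊕b5⊕b6⊕b7⊕b12⊕b13⊕b14⊕b15⊕b20⊕b21⊕b22⊕b23⊕b28⊕b29⊕b30⊕b31 = 0⊕1⊕1⊕0⊕1⊕1⊕1⊕1⊕0⊕0⊕0⊕1⊕1⊕0⊕0⊕0 = 0
s8: b8⊕b9⊕b10⊕b11⊕b12⊕b13⊕b14⊕b15⊕b24⊕b25⊕b26⊕b27⊕b28⊕b29⊕b30⊕b31 = 1⊕0⊕0⊕1⊕1⊕1⊕1⊕1⊕1⊕1⊕1⊕1⊕1⊕0⊕0⊕0 = 1
s16: b16⊕b17⊕b18⊕b19⊕b20⊕b21⊕b22⊕b23⊕b24⊕b25⊕b26⊕b27⊕b28⊕b29⊕b30⊕b31 = 1⊕0⊕0⊕0⊕0⊕0⊕0⊕1⊕1⊕1⊕1⊕1⊕1⊕0⊕0⊕0 = 1
Syndrome (s16...s1) = 11000 → position 24.
Overall parity (XOR of all 32 bits, including p0): 0⊕1⊕1⊕0⊕0⊕1⊕1⊕0⊕1⊕0⊕0⊕1⊕1⊕1⊕1⊕1⊕1⊕0⊕0⊕0⊕0⊕0⊕0⊕1⊕1⊕1⊕1⊕1⊕1⊕0⊕0⊕0 = 1
Overall=1, syndrome position=24 → single-bit error at position 24.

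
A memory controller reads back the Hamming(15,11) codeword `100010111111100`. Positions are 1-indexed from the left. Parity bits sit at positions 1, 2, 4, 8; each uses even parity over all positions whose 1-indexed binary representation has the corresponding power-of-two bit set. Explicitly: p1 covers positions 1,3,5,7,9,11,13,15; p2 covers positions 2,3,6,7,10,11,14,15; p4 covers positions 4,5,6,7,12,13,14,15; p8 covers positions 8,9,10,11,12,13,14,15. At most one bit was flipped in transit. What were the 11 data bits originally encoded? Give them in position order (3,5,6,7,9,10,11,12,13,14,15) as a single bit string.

01011111100

s1: b1⊕b3⊕b5⊕b7⊕b9⊕b11⊕b13⊕b15 = 1⊕0⊕1⊕1⊕1⊕1⊕1⊕0 = 0
s2: b2⊕b3⊕b6⊕b7⊕b10⊕b11⊕b14⊕b15 = 0⊕0⊕0⊕1⊕1⊕1⊕0⊕0 = 1
s4: b4⊕b5⊕b6⊕b7⊕b12⊕b13⊕b14⊕b15 = 0⊕1⊕0⊕1⊕1⊕1⊕0⊕0 = 0
s8: b8⊕b9⊕b10⊕b11⊕b12⊕b13⊕b14⊕b15 = 1⊕1⊕1⊕1⊕1⊕1⊕0⊕0 = 0
Syndrome (s8...s1) = 0010 → position 2.
Flip bit 2: corrected codeword = 110010111111100
Data bits at positions 3,5,6,7,9,10,11,12,13,14,15: 01011111100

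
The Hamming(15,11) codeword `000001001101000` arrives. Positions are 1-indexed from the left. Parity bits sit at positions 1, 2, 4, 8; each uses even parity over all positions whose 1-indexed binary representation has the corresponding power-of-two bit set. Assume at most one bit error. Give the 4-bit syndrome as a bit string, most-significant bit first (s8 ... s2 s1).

1001

s1: b1⊕b3⊕b5⊕b7⊕b9⊕b11⊕b13⊕b15 = 0⊕0⊕0⊕0⊕1⊕0⊕0⊕0 = 1
s2: b2⊕b3⊕b6⊕b7⊕b10⊕b11⊕b14⊕b15 = 0⊕0⊕1⊕0⊕1⊕0⊕0⊕0 = 0
s4: b4⊕b5⊕b6⊕b7⊕b12⊕b13⊕b14⊕b15 = 0⊕0⊕1⊕0⊕1⊕0⊕0⊕0 = 0
s8: b8⊕b9⊕b10⊕b11⊕b12⊕b13⊕b14⊕b15 = 0⊕1⊕1⊕0⊕1⊕0⊕0⊕0 = 1
Syndrome (s8...s1) = 1001 → position 9.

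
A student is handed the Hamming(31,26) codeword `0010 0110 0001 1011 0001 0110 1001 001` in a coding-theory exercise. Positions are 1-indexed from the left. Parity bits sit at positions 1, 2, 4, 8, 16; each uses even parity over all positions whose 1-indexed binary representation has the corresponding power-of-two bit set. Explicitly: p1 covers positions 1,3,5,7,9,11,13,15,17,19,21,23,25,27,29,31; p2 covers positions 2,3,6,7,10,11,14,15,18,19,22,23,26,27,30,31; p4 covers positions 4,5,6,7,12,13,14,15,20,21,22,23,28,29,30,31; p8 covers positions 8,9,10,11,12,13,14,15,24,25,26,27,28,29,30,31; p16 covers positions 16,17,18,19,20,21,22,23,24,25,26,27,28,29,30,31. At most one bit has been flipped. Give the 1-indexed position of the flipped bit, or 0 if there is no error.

s1: b1⊕b3⊕b5⊕b7⊕b9⊕b11⊕b13⊕b15⊕b17⊕b19⊕b21⊕b23⊕b25⊕b27⊕b29⊕b31 = 0⊕1⊕0⊕1⊕0⊕0⊕1⊕1⊕0⊕0⊕0⊕1⊕1⊕0⊕0⊕1 = 1
s2: b2⊕b3⊕b6⊕b7⊕b10⊕b11⊕b14⊕b15⊕b18⊕b19⊕b22⊕b23⊕b26⊕b27⊕b30⊕b31 = 0⊕1⊕1⊕1⊕0⊕0⊕0⊕1⊕0⊕0⊕1⊕1⊕0⊕0⊕0⊕1 = 1
s4: b4⊕b5⊕b6⊕b7⊕b12⊕b13⊕b14⊕b15⊕b20⊕b21⊕b22⊕b23⊕b28⊕b29⊕b30⊕b31 = 0⊕0⊕1⊕1⊕1⊕1⊕0⊕1⊕1⊕0⊕1⊕1⊕1⊕0⊕0⊕1 = 0
s8: b8⊕b9⊕b10⊕b11⊕b12⊕b13⊕b14⊕b15⊕b24⊕b25⊕b26⊕b27⊕b28⊕b29⊕b30⊕b31 = 0⊕0⊕0⊕0⊕1⊕1⊕0⊕1⊕0⊕1⊕0⊕0⊕1⊕0⊕0⊕1 = 0
s16: b16⊕b17⊕b18⊕b19⊕b20⊕b21⊕b22⊕b23⊕b24⊕b25⊕b26⊕b27⊕b28⊕b29⊕b30⊕b31 = 1⊕0⊕0⊕0⊕1⊕0⊕1⊕1⊕0⊕1⊕0⊕0⊕1⊕0⊕0⊕1 = 1
Syndrome (s16...s1) = 10011 → position 19.

19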